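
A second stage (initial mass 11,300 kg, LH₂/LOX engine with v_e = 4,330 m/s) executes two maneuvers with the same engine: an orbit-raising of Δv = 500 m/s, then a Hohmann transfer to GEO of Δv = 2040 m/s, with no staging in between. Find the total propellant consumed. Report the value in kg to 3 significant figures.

After the first burn: m = 11300 × exp(−500/4330.0) = 11300 × 0.89094 = 10,067.6 kg.
After the second burn: m = 10,067.6 × exp(−2040/4330.0) = 10,067.6 × 0.62430 = 6,285.2 kg.
Total propellant = m₀ − m_final = 11300 − 6,285.2 = 5,014.8 kg.

total propellant consumed ≈ 5010 kg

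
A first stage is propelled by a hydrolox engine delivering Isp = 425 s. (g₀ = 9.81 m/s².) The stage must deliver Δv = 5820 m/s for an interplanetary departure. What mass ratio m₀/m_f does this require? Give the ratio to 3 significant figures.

v_e = Isp · g₀ = 425 × 9.81 = 4169.2 m/s.
By the Tsiolkovsky rocket equation, m₀/m_f = exp(Δv / v_e) = exp(5820 / 4169.2) = exp(1.3959) = 4.0387.

mass ratio ≈ 4.04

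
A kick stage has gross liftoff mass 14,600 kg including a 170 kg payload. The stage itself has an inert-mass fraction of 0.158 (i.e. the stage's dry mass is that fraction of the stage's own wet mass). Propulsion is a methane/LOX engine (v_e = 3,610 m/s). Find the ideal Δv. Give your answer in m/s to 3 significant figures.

Stage wet mass = m₀ − payload = 14,600 − 170 = 14,430 kg.
Stage dry mass = ε × stage wet mass = 0.158 × 14,430 = 2,279.94 kg.
Burnout mass m_f = stage dry + payload = 2,279.94 + 170 = 2,449.94 kg.
Δv = v_e · ln(14,600/2,449.94) = 3610.0 × ln(5.959) = 3610.0 × 1.7850 ≈ 6444 m/s.

Δv ≈ 6440 m/s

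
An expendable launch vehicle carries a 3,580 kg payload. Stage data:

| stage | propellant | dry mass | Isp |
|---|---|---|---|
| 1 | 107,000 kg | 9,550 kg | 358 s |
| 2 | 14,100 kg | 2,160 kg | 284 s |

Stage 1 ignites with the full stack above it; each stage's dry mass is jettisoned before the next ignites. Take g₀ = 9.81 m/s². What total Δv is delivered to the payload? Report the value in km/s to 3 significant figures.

Δv ≈ 8.85 km/s

Ignition mass of stage 1 = 107,000+9,550 + 14,100+2,160 + 3,580 = 136,390 kg.
Stage 1: m₀ = 136,390 kg, m_f = 136,390 − 107,000 = 29,390 kg; Δv = 358×9.81×ln(4.641) = 3512.0×1.5349 ≈ 5390 m/s.
Stage 2: m₀ = 19,840 kg, m_f = 19,840 − 14,100 = 5,740 kg; Δv = 284×9.81×ln(3.456) = 2786.0×1.2402 ≈ 3455 m/s.
Total Δv = 5390 + 3455 = 8845 m/s.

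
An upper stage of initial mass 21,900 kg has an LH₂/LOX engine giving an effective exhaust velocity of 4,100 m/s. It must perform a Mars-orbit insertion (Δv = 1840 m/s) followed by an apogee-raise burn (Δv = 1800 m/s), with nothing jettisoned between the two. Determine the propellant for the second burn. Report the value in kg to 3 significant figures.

propellant for the second burn ≈ 4970 kg

After the first burn: m = 21900 × exp(−1840/4100.0) = 21900 × 0.63841 = 13,981.2 kg.
After the second burn: m = 13,981.2 × exp(−1800/4100.0) = 13,981.2 × 0.64467 = 9,013.26 kg.
Second-burn propellant = 13,981.2 − 9,013.26 = 4,967.94 kg.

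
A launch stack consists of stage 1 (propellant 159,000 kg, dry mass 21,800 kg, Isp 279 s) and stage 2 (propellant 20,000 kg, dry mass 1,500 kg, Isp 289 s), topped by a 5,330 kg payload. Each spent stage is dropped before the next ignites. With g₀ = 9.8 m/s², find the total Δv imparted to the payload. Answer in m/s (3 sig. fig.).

Ignition mass of stage 1 = 159,000+21,800 + 20,000+1,500 + 5,330 = 207,630 kg.
Stage 1: m₀ = 207,630 kg, m_f = 207,630 − 159,000 = 48,630 kg; Δv = 279×9.8×ln(4.27) = 2734.2×1.4515 ≈ 3969 m/s.
Stage 2: m₀ = 26,830 kg, m_f = 26,830 − 20,000 = 6,830 kg; Δv = 289×9.8×ln(3.928) = 2832.2×1.3682 ≈ 3875 m/s.
Total Δv = 3969 + 3875 = 7844 m/s.

Δv ≈ 7840 m/s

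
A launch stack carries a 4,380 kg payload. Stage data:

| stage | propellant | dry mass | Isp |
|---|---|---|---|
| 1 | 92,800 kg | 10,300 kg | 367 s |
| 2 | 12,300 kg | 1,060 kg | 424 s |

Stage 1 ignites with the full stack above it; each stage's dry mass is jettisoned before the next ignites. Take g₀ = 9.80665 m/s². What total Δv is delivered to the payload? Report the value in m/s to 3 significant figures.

Δv ≈ 10200 m/s

Ignition mass of stage 1 = 92,800+10,300 + 12,300+1,060 + 4,380 = 120,840 kg.
Stage 1: m₀ = 120,840 kg, m_f = 120,840 − 92,800 = 28,040 kg; Δv = 367×9.80665×ln(4.31) = 3599.0×1.4608 ≈ 5258 m/s.
Stage 2: m₀ = 17,740 kg, m_f = 17,740 − 12,300 = 5,440 kg; Δv = 424×9.80665×ln(3.261) = 4158.0×1.1820 ≈ 4915 m/s.
Total Δv = 5258 + 4915 = 10173 m/s.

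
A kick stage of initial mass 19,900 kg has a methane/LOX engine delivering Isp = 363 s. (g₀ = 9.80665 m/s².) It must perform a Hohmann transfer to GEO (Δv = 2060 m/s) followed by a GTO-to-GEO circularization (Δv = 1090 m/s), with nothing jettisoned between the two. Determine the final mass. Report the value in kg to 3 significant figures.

final mass ≈ 8210 kg

v_e = Isp · g₀ = 363 × 9.80665 = 3559.8 m/s.
After the first burn: m = 19900 × exp(−2060/3559.8) = 19900 × 0.56064 = 11,156.7 kg.
After the second burn: m = 11,156.7 × exp(−1090/3559.8) = 11,156.7 × 0.73624 = 8,214.01 kg.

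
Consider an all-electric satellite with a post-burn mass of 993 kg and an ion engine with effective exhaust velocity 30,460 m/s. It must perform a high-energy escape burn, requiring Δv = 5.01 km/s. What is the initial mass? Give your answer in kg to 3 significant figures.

initial mass ≈ 1170 kg

m₀/m_f = exp(Δv / v_e) = exp(5010 / 30460.0) = exp(0.1645) = 1.1788.
m₀ = m_f × 1.1788 = 993 × 1.1788 = 1,170.55 kg.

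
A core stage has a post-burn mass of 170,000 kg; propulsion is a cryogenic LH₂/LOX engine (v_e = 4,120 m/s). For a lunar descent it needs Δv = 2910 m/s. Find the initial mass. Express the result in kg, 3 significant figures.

initial mass ≈ 345000 kg

By the Tsiolkovsky rocket equation, m₀/m_f = exp(Δv / v_e) = exp(2910 / 4120.0) = exp(0.7063) = 2.0265.
m₀ = m_f × 2.0265 = 170,000 × 2.0265 = 344,505 kg.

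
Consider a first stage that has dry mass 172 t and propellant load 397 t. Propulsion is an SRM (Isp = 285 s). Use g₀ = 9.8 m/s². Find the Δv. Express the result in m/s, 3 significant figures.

v_e = Isp · g₀ = 285 × 9.8 = 2793.0 m/s.
m₀ = m_dry + m_prop = 172 + 397 = 569 t.
By the Tsiolkovsky rocket equation, Δv = v_e · ln(m₀/m_f) = 2793.0 × ln(3.308) = 2793.0 × 1.1964 ≈ 3341.5 m/s.

Δv ≈ 3340 m/s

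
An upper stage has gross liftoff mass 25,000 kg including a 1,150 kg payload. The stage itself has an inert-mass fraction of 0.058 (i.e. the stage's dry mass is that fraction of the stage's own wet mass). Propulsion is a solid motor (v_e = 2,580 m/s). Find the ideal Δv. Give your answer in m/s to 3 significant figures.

Stage wet mass = m₀ − payload = 25,000 − 1,150 = 23,850 kg.
Stage dry mass = ε × stage wet mass = 0.058 × 23,850 = 1,383.3 kg.
Burnout mass m_f = stage dry + payload = 1,383.3 + 1,150 = 2,533.3 kg.
From the ideal rocket equation, Δv = v_e · ln(25,000/2,533.3) = 2580.0 × ln(9.869) = 2580.0 × 2.2894 ≈ 5907 m/s.

Δv ≈ 5910 m/s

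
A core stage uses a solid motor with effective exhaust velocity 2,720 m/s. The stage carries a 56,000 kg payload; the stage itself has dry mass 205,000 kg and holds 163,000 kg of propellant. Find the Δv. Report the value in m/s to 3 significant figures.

m₀ = payload + dry + propellant = 56,000 + 205,000 + 163,000 = 424,000 kg.
m_f = payload + dry = 56,000 + 205,000 = 261,000 kg.
Δv = v_e · ln(m₀/m_f) = 2720.0 × ln(1.625) = 2720.0 × 0.4852 ≈ 1319.8 m/s.

Δv ≈ 1320 m/s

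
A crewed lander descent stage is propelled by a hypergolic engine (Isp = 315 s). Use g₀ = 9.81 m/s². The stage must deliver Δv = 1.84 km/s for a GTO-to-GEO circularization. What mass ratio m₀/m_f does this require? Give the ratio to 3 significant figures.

v_e = Isp · g₀ = 315 × 9.81 = 3090.2 m/s.
m₀/m_f = exp(Δv / v_e) = exp(1840 / 3090.2) = exp(0.5954) = 1.8138.

mass ratio ≈ 1.81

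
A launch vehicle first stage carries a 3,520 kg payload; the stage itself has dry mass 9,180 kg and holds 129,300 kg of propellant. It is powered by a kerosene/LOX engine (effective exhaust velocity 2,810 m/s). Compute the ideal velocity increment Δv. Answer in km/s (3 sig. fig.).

Δv ≈ 6.78 km/s

m₀ = payload + dry + propellant = 3,520 + 9,180 + 129,300 = 142,000 kg.
m_f = payload + dry = 3,520 + 9,180 = 12,700 kg.
Δv = v_e · ln(m₀/m_f) = 2810.0 × ln(11.18) = 2810.0 × 2.4142 ≈ 6784.0 m/s.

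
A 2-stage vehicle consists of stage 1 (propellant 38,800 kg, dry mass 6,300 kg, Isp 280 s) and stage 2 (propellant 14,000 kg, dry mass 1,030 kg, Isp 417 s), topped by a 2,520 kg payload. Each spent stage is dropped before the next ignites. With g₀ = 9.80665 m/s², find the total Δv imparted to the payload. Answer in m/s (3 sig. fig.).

Δv ≈ 9190 m/s

Ignition mass of stage 1 = 38,800+6,300 + 14,000+1,030 + 2,520 = 62,650 kg.
Stage 1: m₀ = 62,650 kg, m_f = 62,650 − 38,800 = 23,850 kg; Δv = 280×9.80665×ln(2.627) = 2745.9×0.9658 ≈ 2652 m/s.
Stage 2: m₀ = 17,550 kg, m_f = 17,550 − 14,000 = 3,550 kg; Δv = 417×9.80665×ln(4.944) = 4089.4×1.5981 ≈ 6535 m/s.
Total Δv = 2652 + 6535 = 9187 m/s.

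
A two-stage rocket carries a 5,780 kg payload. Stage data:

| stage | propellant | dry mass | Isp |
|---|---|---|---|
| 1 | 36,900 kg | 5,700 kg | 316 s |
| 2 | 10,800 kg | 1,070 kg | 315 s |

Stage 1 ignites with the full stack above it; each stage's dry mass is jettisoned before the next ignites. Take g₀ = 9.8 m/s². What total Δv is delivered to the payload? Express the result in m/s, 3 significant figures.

Ignition mass of stage 1 = 36,900+5,700 + 10,800+1,070 + 5,780 = 60,250 kg.
Stage 1: m₀ = 60,250 kg, m_f = 60,250 − 36,900 = 23,350 kg; Δv = 316×9.8×ln(2.58) = 3096.8×0.9479 ≈ 2935 m/s.
Stage 2: m₀ = 17,650 kg, m_f = 17,650 − 10,800 = 6,850 kg; Δv = 315×9.8×ln(2.577) = 3087.0×0.9465 ≈ 2922 m/s.
Total Δv = 2935 + 2922 = 5857 m/s.

Δv ≈ 5860 m/s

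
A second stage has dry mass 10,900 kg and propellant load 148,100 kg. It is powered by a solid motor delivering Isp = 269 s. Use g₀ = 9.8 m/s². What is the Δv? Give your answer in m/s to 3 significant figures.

Δv ≈ 7070 m/s

v_e = Isp · g₀ = 269 × 9.8 = 2636.2 m/s.
m₀ = m_dry + m_prop = 10,900 + 148,100 = 159,000 kg.
Δv = v_e · ln(m₀/m_f) = 2636.2 × ln(14.59) = 2636.2 × 2.6801 ≈ 7065.4 m/s.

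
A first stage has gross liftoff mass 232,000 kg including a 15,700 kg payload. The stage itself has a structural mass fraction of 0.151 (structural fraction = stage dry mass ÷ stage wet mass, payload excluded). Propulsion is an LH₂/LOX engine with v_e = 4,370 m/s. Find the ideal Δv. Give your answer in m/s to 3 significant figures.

Δv ≈ 6850 m/s

Stage wet mass = m₀ − payload = 232,000 − 15,700 = 216,300 kg.
Stage dry mass = ε × stage wet mass = 0.151 × 216,300 = 32,661.3 kg.
Burnout mass m_f = stage dry + payload = 32,661.3 + 15,700 = 48,361.3 kg.
Δv = v_e · ln(232,000/48,361.3) = 4370.0 × ln(4.797) = 4370.0 × 1.5680 ≈ 6852 m/s.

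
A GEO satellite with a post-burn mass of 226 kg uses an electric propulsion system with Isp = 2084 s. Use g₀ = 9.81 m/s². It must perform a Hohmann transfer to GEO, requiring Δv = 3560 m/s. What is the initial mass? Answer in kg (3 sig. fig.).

initial mass ≈ 269 kg

v_e = Isp · g₀ = 2084 × 9.81 = 20444.0 m/s.
m₀/m_f = exp(Δv / v_e) = exp(3560 / 20444.0) = exp(0.1741) = 1.1902.
m₀ = m_f × 1.1902 = 226 × 1.1902 = 268.985 kg.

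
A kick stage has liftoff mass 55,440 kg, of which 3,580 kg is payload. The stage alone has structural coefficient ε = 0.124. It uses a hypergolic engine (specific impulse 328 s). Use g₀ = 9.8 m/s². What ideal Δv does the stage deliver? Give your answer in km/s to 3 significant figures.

Δv ≈ 5.50 km/s

Stage wet mass = m₀ − payload = 55,440 − 3,580 = 51,860 kg.
Stage dry mass = ε × stage wet mass = 0.124 × 51,860 = 6,430.64 kg.
Burnout mass m_f = stage dry + payload = 6,430.64 + 3,580 = 10,010.64 kg.
v_e = Isp · g₀ = 328 × 9.8 = 3214.4 m/s.
Using Δv = v_e ln(m₀/m_f): Δv = v_e · ln(55,440/10,010.64) = 3214.4 × ln(5.538) = 3214.4 × 1.7117 ≈ 5502 m/s.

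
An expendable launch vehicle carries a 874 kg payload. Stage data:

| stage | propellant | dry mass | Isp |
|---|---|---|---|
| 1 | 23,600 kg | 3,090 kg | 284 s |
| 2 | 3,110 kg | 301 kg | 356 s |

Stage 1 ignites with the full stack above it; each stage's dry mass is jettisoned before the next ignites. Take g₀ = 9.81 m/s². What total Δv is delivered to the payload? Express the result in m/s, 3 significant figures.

Ignition mass of stage 1 = 23,600+3,090 + 3,110+301 + 874 = 30,975 kg.
Stage 1: m₀ = 30,975 kg, m_f = 30,975 − 23,600 = 7,375 kg; Δv = 284×9.81×ln(4.2) = 2786.0×1.4351 ≈ 3998 m/s.
Stage 2: m₀ = 4,285 kg, m_f = 4,285 − 3,110 = 1,175 kg; Δv = 356×9.81×ln(3.647) = 3492.4×1.2939 ≈ 4519 m/s.
Total Δv = 3998 + 4519 = 8517 m/s.

Δv ≈ 8520 m/s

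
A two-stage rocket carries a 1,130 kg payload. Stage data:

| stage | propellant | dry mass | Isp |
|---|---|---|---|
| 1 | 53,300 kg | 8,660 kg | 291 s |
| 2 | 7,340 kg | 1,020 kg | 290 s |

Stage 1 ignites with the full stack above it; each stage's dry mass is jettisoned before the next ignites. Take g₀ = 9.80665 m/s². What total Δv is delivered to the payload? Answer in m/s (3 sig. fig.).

Ignition mass of stage 1 = 53,300+8,660 + 7,340+1,020 + 1,130 = 71,450 kg.
Stage 1: m₀ = 71,450 kg, m_f = 71,450 − 53,300 = 18,150 kg; Δv = 291×9.80665×ln(3.937) = 2853.7×1.3703 ≈ 3911 m/s.
Stage 2: m₀ = 9,490 kg, m_f = 9,490 − 7,340 = 2,150 kg; Δv = 290×9.80665×ln(4.414) = 2843.9×1.4848 ≈ 4223 m/s.
Total Δv = 3911 + 4223 = 8134 m/s.

Δv ≈ 8130 m/s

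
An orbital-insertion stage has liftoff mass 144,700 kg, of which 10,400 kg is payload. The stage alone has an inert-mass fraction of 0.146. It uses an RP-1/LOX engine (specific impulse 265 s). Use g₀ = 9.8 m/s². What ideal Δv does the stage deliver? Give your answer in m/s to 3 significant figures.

Δv ≈ 4090 m/s

Stage wet mass = m₀ − payload = 144,700 − 10,400 = 134,300 kg.
Stage dry mass = ε × stage wet mass = 0.146 × 134,300 = 19,607.8 kg.
Burnout mass m_f = stage dry + payload = 19,607.8 + 10,400 = 30,007.8 kg.
v_e = Isp · g₀ = 265 × 9.8 = 2597.0 m/s.
By the Tsiolkovsky rocket equation, Δv = v_e · ln(144,700/30,007.8) = 2597.0 × ln(4.822) = 2597.0 × 1.5732 ≈ 4086 m/s.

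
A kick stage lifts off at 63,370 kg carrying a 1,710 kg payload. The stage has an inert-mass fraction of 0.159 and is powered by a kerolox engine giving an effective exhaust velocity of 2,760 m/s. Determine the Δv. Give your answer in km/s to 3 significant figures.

Stage wet mass = m₀ − payload = 63,370 − 1,710 = 61,660 kg.
Stage dry mass = ε × stage wet mass = 0.159 × 61,660 = 9,803.94 kg.
Burnout mass m_f = stage dry + payload = 9,803.94 + 1,710 = 11,513.94 kg.
Using Δv = v_e ln(m₀/m_f): Δv = v_e · ln(63,370/11,513.94) = 2760.0 × ln(5.504) = 2760.0 × 1.7054 ≈ 4707 m/s.

Δv ≈ 4.71 km/s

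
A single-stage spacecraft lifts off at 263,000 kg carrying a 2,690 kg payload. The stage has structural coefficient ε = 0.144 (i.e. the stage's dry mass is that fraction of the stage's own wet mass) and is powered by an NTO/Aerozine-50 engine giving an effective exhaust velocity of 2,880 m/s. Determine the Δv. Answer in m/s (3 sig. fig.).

Stage wet mass = m₀ − payload = 263,000 − 2,690 = 260,310 kg.
Stage dry mass = ε × stage wet mass = 0.144 × 260,310 = 37,484.6 kg.
Burnout mass m_f = stage dry + payload = 37,484.6 + 2,690 = 40,174.6 kg.
Δv = v_e · ln(263,000/40,174.6) = 2880.0 × ln(6.546) = 2880.0 × 1.8789 ≈ 5411 m/s.

Δv ≈ 5410 m/s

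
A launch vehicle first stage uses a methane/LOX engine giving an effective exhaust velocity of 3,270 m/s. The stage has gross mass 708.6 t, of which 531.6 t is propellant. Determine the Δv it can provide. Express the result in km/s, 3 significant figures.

m_f = m₀ − m_prop = 708.6 − 531.6 = 177 t.
Using Δv = v_e ln(m₀/m_f): Δv = v_e · ln(m₀/m_f) = 3270.0 × ln(4.003) = 3270.0 × 1.3871 ≈ 4536.0 m/s.

Δv ≈ 4.54 km/s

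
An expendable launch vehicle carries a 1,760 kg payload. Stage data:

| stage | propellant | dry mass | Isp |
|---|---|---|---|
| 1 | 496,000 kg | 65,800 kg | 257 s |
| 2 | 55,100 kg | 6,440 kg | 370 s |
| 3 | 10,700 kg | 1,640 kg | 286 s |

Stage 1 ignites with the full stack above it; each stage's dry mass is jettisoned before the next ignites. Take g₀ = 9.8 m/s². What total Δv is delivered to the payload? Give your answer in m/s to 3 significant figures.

Δv ≈ 12500 m/s

Ignition mass of stage 1 = 496,000+65,800 + 55,100+6,440 + 10,700+1,640 + 1,760 = 637,440 kg.
Stage 1: m₀ = 637,440 kg, m_f = 637,440 − 496,000 = 141,440 kg; Δv = 257×9.8×ln(4.507) = 2518.6×1.5056 ≈ 3792 m/s.
Stage 2: m₀ = 75,640 kg, m_f = 75,640 − 55,100 = 20,540 kg; Δv = 370×9.8×ln(3.683) = 3626.0×1.3036 ≈ 4727 m/s.
Stage 3: m₀ = 14,100 kg, m_f = 14,100 − 10,700 = 3,400 kg; Δv = 286×9.8×ln(4.147) = 2802.8×1.4224 ≈ 3987 m/s.
Total Δv = 3792 + 4727 + 3987 = 12506 m/s.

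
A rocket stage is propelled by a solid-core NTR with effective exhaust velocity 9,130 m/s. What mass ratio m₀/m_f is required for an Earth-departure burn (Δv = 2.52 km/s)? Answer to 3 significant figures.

mass ratio ≈ 1.32

m₀/m_f = exp(Δv / v_e) = exp(2520 / 9130.0) = exp(0.2760) = 1.3179.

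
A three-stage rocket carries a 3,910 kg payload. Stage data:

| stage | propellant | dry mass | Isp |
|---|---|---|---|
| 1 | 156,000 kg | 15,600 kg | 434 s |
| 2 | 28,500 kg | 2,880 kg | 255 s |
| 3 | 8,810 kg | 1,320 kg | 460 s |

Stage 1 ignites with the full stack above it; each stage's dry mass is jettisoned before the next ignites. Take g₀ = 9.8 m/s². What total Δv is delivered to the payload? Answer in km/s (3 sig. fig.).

Δv ≈ 12.3 km/s

Ignition mass of stage 1 = 156,000+15,600 + 28,500+2,880 + 8,810+1,320 + 3,910 = 217,020 kg.
Stage 1: m₀ = 217,020 kg, m_f = 217,020 − 156,000 = 61,020 kg; Δv = 434×9.8×ln(3.557) = 4253.2×1.2688 ≈ 5396 m/s.
Stage 2: m₀ = 45,420 kg, m_f = 45,420 − 28,500 = 16,920 kg; Δv = 255×9.8×ln(2.684) = 2499.0×0.9875 ≈ 2468 m/s.
Stage 3: m₀ = 14,040 kg, m_f = 14,040 − 8,810 = 5,230 kg; Δv = 460×9.8×ln(2.685) = 4508.0×0.9875 ≈ 4452 m/s.
Total Δv = 5396 + 2468 + 4452 = 12316 m/s.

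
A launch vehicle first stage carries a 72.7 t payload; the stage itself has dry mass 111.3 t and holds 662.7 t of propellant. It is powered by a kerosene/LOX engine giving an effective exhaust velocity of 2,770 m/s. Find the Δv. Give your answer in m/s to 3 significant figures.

m₀ = payload + dry + propellant = 72.7 + 111.3 + 662.7 = 846.7 t.
m_f = payload + dry = 72.7 + 111.3 = 184 t.
Δv = v_e · ln(m₀/m_f) = 2770.0 × ln(4.602) = 2770.0 × 1.5264 ≈ 4228.2 m/s.

Δv ≈ 4230 m/s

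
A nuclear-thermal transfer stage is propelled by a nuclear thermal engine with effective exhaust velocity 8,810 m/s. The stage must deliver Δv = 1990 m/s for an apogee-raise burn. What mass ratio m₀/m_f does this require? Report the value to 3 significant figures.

Rocket equation: m₀/m_f = exp(Δv / v_e) = exp(1990 / 8810.0) = exp(0.2259) = 1.2534.

mass ratio ≈ 1.25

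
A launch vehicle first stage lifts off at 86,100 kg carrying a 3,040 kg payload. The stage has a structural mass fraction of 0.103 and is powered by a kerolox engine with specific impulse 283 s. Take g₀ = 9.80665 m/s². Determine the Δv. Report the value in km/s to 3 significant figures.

Stage wet mass = m₀ − payload = 86,100 − 3,040 = 83,060 kg.
Stage dry mass = ε × stage wet mass = 0.103 × 83,060 = 8,555.18 kg.
Burnout mass m_f = stage dry + payload = 8,555.18 + 3,040 = 11,595.18 kg.
v_e = Isp · g₀ = 283 × 9.80665 = 2775.3 m/s.
From the ideal rocket equation, Δv = v_e · ln(86,100/11,595.18) = 2775.3 × ln(7.425) = 2775.3 × 2.0049 ≈ 5564 m/s.

Δv ≈ 5.56 km/s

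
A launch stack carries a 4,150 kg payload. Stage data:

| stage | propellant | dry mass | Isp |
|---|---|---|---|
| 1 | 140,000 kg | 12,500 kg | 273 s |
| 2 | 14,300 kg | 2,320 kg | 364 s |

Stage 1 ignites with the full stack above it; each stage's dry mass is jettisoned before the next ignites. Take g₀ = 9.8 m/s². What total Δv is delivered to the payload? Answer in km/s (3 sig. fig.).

Ignition mass of stage 1 = 140,000+12,500 + 14,300+2,320 + 4,150 = 173,270 kg.
Stage 1: m₀ = 173,270 kg, m_f = 173,270 − 140,000 = 33,270 kg; Δv = 273×9.8×ln(5.208) = 2675.4×1.6502 ≈ 4415 m/s.
Stage 2: m₀ = 20,770 kg, m_f = 20,770 − 14,300 = 6,470 kg; Δv = 364×9.8×ln(3.21) = 3567.2×1.1663 ≈ 4161 m/s.
Total Δv = 4415 + 4161 = 8576 m/s.

Δv ≈ 8.58 km/s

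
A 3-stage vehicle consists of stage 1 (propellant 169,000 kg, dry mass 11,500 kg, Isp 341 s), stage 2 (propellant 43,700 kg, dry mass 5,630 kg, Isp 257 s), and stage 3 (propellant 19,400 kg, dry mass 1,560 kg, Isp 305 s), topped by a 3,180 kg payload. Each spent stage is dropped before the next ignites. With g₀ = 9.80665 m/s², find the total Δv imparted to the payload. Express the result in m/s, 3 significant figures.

Ignition mass of stage 1 = 169,000+11,500 + 43,700+5,630 + 19,400+1,560 + 3,180 = 253,970 kg.
Stage 1: m₀ = 253,970 kg, m_f = 253,970 − 169,000 = 84,970 kg; Δv = 341×9.80665×ln(2.989) = 3344.1×1.0949 ≈ 3661 m/s.
Stage 2: m₀ = 73,470 kg, m_f = 73,470 − 43,700 = 29,770 kg; Δv = 257×9.80665×ln(2.468) = 2520.3×0.9034 ≈ 2277 m/s.
Stage 3: m₀ = 24,140 kg, m_f = 24,140 − 19,400 = 4,740 kg; Δv = 305×9.80665×ln(5.093) = 2991.0×1.6278 ≈ 4869 m/s.
Total Δv = 3661 + 2277 + 4869 = 10807 m/s.

Δv ≈ 10800 m/s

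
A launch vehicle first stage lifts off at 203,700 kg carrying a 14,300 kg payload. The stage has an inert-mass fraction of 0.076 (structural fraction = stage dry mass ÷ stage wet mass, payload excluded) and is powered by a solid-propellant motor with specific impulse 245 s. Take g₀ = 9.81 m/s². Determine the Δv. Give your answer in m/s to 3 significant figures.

Δv ≈ 4710 m/s

Stage wet mass = m₀ − payload = 203,700 − 14,300 = 189,400 kg.
Stage dry mass = ε × stage wet mass = 0.076 × 189,400 = 14,394.4 kg.
Burnout mass m_f = stage dry + payload = 14,394.4 + 14,300 = 28,694.4 kg.
v_e = Isp · g₀ = 245 × 9.81 = 2403.5 m/s.
Using Δv = v_e ln(m₀/m_f): Δv = v_e · ln(203,700/28,694.4) = 2403.5 × ln(7.099) = 2403.5 × 1.9599 ≈ 4711 m/s.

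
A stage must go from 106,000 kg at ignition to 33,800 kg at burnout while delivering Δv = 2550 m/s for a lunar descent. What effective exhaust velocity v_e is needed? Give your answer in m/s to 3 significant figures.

ln(m₀/m_f) = ln(106000/33800) = ln(3.136) = 1.1430.
By the Tsiolkovsky rocket equation, v_e = Δv / ln(m₀/m_f) = 2550 / 1.1430 = 2231.0 m/s.

v_e ≈ 2230 m/s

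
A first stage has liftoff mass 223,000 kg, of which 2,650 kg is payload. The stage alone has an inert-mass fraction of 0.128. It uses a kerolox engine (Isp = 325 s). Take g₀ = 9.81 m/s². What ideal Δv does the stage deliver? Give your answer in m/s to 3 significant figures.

Stage wet mass = m₀ − payload = 223,000 − 2,650 = 220,350 kg.
Stage dry mass = ε × stage wet mass = 0.128 × 220,350 = 28,204.8 kg.
Burnout mass m_f = stage dry + payload = 28,204.8 + 2,650 = 30,854.8 kg.
v_e = Isp · g₀ = 325 × 9.81 = 3188.2 m/s.
By the Tsiolkovsky rocket equation, Δv = v_e · ln(223,000/30,854.8) = 3188.2 × ln(7.227) = 3188.2 × 1.9779 ≈ 6306 m/s.

Δv ≈ 6310 m/s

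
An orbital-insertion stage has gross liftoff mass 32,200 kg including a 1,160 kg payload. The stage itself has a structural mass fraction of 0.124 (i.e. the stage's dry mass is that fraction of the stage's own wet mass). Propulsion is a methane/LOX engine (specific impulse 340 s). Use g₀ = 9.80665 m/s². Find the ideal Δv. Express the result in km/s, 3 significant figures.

Δv ≈ 6.20 km/s

Stage wet mass = m₀ − payload = 32,200 − 1,160 = 31,040 kg.
Stage dry mass = ε × stage wet mass = 0.124 × 31,040 = 3,848.96 kg.
Burnout mass m_f = stage dry + payload = 3,848.96 + 1,160 = 5,008.96 kg.
v_e = Isp · g₀ = 340 × 9.80665 = 3334.3 m/s.
Δv = v_e · ln(32,200/5,008.96) = 3334.3 × ln(6.428) = 3334.3 × 1.8607 ≈ 6204 m/s.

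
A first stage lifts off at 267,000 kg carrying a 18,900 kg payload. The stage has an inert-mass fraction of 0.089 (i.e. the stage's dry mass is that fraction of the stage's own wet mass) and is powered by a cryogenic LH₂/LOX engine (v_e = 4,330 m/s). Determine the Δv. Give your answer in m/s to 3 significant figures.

Stage wet mass = m₀ − payload = 267,000 − 18,900 = 248,100 kg.
Stage dry mass = ε × stage wet mass = 0.089 × 248,100 = 22,080.9 kg.
Burnout mass m_f = stage dry + payload = 22,080.9 + 18,900 = 40,980.9 kg.
From the ideal rocket equation, Δv = v_e · ln(267,000/40,980.9) = 4330.0 × ln(6.515) = 4330.0 × 1.8741 ≈ 8115 m/s.

Δv ≈ 8120 m/s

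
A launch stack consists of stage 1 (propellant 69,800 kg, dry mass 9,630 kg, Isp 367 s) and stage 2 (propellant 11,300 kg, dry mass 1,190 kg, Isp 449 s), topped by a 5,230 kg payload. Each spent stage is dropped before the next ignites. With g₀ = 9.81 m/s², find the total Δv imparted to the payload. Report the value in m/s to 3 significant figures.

Ignition mass of stage 1 = 69,800+9,630 + 11,300+1,190 + 5,230 = 97,150 kg.
Stage 1: m₀ = 97,150 kg, m_f = 97,150 − 69,800 = 27,350 kg; Δv = 367×9.81×ln(3.552) = 3600.3×1.2675 ≈ 4563 m/s.
Stage 2: m₀ = 17,720 kg, m_f = 17,720 − 11,300 = 6,420 kg; Δv = 449×9.81×ln(2.76) = 4404.7×1.0153 ≈ 4472 m/s.
Total Δv = 4563 + 4472 = 9035 m/s.

Δv ≈ 9040 m/s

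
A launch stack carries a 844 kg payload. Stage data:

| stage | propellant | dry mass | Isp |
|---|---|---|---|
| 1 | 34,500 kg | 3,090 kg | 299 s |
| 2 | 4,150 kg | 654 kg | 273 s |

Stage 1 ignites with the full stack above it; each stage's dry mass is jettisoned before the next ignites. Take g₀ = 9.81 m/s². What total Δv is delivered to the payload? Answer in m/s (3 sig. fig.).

Δv ≈ 8240 m/s

Ignition mass of stage 1 = 34,500+3,090 + 4,150+654 + 844 = 43,238 kg.
Stage 1: m₀ = 43,238 kg, m_f = 43,238 − 34,500 = 8,738 kg; Δv = 299×9.81×ln(4.948) = 2933.2×1.5990 ≈ 4690 m/s.
Stage 2: m₀ = 5,648 kg, m_f = 5,648 − 4,150 = 1,498 kg; Δv = 273×9.81×ln(3.77) = 2678.1×1.3272 ≈ 3554 m/s.
Total Δv = 4690 + 3554 = 8244 m/s.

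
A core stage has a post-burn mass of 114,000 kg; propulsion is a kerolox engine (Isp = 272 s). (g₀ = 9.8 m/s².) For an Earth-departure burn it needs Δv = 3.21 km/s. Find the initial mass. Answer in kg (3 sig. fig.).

v_e = Isp · g₀ = 272 × 9.8 = 2665.6 m/s.
From the ideal rocket equation, m₀/m_f = exp(Δv / v_e) = exp(3210 / 2665.6) = exp(1.2042) = 3.3342.
m₀ = m_f × 3.3342 = 114,000 × 3.3342 = 380,099 kg.

initial mass ≈ 380000 kg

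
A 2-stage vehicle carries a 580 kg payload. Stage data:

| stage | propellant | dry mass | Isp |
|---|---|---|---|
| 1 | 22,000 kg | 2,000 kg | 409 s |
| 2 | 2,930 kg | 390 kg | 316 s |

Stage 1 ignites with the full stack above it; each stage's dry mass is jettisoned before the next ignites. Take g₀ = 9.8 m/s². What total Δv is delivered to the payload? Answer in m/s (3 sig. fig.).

Ignition mass of stage 1 = 22,000+2,000 + 2,930+390 + 580 = 27,900 kg.
Stage 1: m₀ = 27,900 kg, m_f = 27,900 − 22,000 = 5,900 kg; Δv = 409×9.8×ln(4.729) = 4008.2×1.5537 ≈ 6227 m/s.
Stage 2: m₀ = 3,900 kg, m_f = 3,900 − 2,930 = 970 kg; Δv = 316×9.8×ln(4.021) = 3096.8×1.3914 ≈ 4309 m/s.
Total Δv = 6227 + 4309 = 10536 m/s.

Δv ≈ 10500 m/s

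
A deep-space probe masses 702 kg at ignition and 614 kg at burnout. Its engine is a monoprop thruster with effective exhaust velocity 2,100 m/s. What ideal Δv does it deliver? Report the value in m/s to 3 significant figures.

Δv ≈ 281 m/s

Δv = v_e · ln(m₀/m_f) = 2100.0 × ln(1.143) = 2100.0 × 0.1339 ≈ 281.3 m/s.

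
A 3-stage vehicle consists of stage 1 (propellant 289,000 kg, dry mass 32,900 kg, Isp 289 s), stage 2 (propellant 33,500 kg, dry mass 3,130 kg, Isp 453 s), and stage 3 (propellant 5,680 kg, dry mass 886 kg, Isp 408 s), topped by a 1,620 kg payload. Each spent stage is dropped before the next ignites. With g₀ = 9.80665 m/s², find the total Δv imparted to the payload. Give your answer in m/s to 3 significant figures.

Δv ≈ 15200 m/s

Ignition mass of stage 1 = 289,000+32,900 + 33,500+3,130 + 5,680+886 + 1,620 = 366,716 kg.
Stage 1: m₀ = 366,716 kg, m_f = 366,716 − 289,000 = 77,716 kg; Δv = 289×9.80665×ln(4.719) = 2834.1×1.5515 ≈ 4397 m/s.
Stage 2: m₀ = 44,816 kg, m_f = 44,816 − 33,500 = 11,316 kg; Δv = 453×9.80665×ln(3.96) = 4442.4×1.3763 ≈ 6114 m/s.
Stage 3: m₀ = 8,186 kg, m_f = 8,186 − 5,680 = 2,506 kg; Δv = 408×9.80665×ln(3.267) = 4001.1×1.1837 ≈ 4736 m/s.
Total Δv = 4397 + 6114 + 4736 = 15247 m/s.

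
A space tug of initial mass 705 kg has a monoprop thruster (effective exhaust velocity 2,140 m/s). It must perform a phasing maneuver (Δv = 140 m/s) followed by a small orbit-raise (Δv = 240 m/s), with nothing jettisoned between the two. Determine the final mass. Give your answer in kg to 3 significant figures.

After the first burn: m = 705 × exp(−140/2140.0) = 705 × 0.93667 = 660.352 kg.
After the second burn: m = 660.352 × exp(−240/2140.0) = 660.352 × 0.89391 = 590.295 kg.

final mass ≈ 590 kg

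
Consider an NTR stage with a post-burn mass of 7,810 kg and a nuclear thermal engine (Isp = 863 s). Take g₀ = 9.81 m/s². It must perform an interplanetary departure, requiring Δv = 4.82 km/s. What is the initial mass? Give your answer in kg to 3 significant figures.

v_e = Isp · g₀ = 863 × 9.81 = 8466.0 m/s.
m₀/m_f = exp(Δv / v_e) = exp(4820 / 8466.0) = exp(0.5693) = 1.7671.
m₀ = m_f × 1.7671 = 7,810 × 1.7671 = 13,801.1 kg.

initial mass ≈ 13800 kg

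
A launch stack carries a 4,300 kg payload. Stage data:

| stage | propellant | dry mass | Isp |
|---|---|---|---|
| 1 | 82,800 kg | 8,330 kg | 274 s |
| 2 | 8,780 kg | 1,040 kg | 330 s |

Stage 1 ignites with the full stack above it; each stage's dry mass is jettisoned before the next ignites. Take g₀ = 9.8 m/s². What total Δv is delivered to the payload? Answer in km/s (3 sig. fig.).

Ignition mass of stage 1 = 82,800+8,330 + 8,780+1,040 + 4,300 = 105,250 kg.
Stage 1: m₀ = 105,250 kg, m_f = 105,250 − 82,800 = 22,450 kg; Δv = 274×9.8×ln(4.688) = 2685.2×1.5450 ≈ 4149 m/s.
Stage 2: m₀ = 14,120 kg, m_f = 14,120 − 8,780 = 5,340 kg; Δv = 330×9.8×ln(2.644) = 3234.0×0.9724 ≈ 3145 m/s.
Total Δv = 4149 + 3145 = 7294 m/s.

Δv ≈ 7.29 km/s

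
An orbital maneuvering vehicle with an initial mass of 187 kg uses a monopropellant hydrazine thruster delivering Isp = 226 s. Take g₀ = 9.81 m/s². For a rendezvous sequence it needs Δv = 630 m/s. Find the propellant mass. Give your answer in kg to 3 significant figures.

propellant mass ≈ 46.3 kg

v_e = Isp · g₀ = 226 × 9.81 = 2217.1 m/s.
Rocket equation: m₀/m_f = exp(Δv / v_e) = exp(630 / 2217.1) = exp(0.2842) = 1.3286.
m_f = 187 / 1.3286 = 140.75 kg, so propellant = m₀ − m_f = 187 − 140.75 = 46.25 kg.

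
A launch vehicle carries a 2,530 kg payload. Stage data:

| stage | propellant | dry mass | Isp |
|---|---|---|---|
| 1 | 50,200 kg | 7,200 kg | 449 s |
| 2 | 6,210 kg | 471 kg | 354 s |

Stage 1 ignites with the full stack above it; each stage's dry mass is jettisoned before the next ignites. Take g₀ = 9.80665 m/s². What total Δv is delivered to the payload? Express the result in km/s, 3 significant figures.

Δv ≈ 10.1 km/s

Ignition mass of stage 1 = 50,200+7,200 + 6,210+471 + 2,530 = 66,611 kg.
Stage 1: m₀ = 66,611 kg, m_f = 66,611 − 50,200 = 16,411 kg; Δv = 449×9.80665×ln(4.059) = 4403.2×1.4009 ≈ 6169 m/s.
Stage 2: m₀ = 9,211 kg, m_f = 9,211 − 6,210 = 3,001 kg; Δv = 354×9.80665×ln(3.069) = 3471.6×1.1215 ≈ 3893 m/s.
Total Δv = 6169 + 3893 = 10062 m/s.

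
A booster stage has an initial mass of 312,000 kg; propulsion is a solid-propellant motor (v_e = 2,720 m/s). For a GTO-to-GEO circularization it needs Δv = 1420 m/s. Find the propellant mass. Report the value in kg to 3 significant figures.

propellant mass ≈ 127000 kg

m₀/m_f = exp(Δv / v_e) = exp(1420 / 2720.0) = exp(0.5221) = 1.6855.
m_f = 312,000 / 1.6855 = 185,108 kg, so propellant = m₀ − m_f = 312,000 − 185,108 = 126,892 kg.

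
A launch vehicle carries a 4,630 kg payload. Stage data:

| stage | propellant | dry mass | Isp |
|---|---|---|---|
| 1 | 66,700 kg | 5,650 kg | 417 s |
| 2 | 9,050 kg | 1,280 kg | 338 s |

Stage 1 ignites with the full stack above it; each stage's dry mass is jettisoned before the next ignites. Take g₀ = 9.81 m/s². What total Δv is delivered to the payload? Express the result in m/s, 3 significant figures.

Δv ≈ 8990 m/s

Ignition mass of stage 1 = 66,700+5,650 + 9,050+1,280 + 4,630 = 87,310 kg.
Stage 1: m₀ = 87,310 kg, m_f = 87,310 − 66,700 = 20,610 kg; Δv = 417×9.81×ln(4.236) = 4090.8×1.4437 ≈ 5906 m/s.
Stage 2: m₀ = 14,960 kg, m_f = 14,960 − 9,050 = 5,910 kg; Δv = 338×9.81×ln(2.531) = 3315.8×0.9287 ≈ 3079 m/s.
Total Δv = 5906 + 3079 = 8985 m/s.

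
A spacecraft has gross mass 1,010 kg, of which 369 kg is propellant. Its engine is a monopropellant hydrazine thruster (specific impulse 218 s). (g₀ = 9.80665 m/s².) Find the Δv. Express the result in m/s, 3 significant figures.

Δv ≈ 972 m/s

v_e = Isp · g₀ = 218 × 9.80665 = 2137.8 m/s.
m_f = m₀ − m_prop = 1,010 − 369 = 641 kg.
By the Tsiolkovsky rocket equation, Δv = v_e · ln(m₀/m_f) = 2137.8 × ln(1.576) = 2137.8 × 0.4547 ≈ 972.0 m/s.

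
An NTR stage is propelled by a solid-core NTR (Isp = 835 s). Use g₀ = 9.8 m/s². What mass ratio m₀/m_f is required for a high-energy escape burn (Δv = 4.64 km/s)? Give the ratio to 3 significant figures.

mass ratio ≈ 1.76

v_e = Isp · g₀ = 835 × 9.8 = 8183.0 m/s.
m₀/m_f = exp(Δv / v_e) = exp(4640 / 8183.0) = exp(0.5670) = 1.7630.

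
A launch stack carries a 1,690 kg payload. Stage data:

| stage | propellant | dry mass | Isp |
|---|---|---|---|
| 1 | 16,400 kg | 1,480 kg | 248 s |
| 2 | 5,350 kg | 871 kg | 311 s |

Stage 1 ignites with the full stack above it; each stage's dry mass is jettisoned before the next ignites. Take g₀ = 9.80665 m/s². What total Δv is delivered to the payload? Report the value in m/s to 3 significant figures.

Δv ≈ 5900 m/s

Ignition mass of stage 1 = 16,400+1,480 + 5,350+871 + 1,690 = 25,791 kg.
Stage 1: m₀ = 25,791 kg, m_f = 25,791 − 16,400 = 9,391 kg; Δv = 248×9.80665×ln(2.746) = 2432.0×1.0103 ≈ 2457 m/s.
Stage 2: m₀ = 7,911 kg, m_f = 7,911 − 5,350 = 2,561 kg; Δv = 311×9.80665×ln(3.089) = 3049.9×1.1279 ≈ 3440 m/s.
Total Δv = 2457 + 3440 = 5897 m/s.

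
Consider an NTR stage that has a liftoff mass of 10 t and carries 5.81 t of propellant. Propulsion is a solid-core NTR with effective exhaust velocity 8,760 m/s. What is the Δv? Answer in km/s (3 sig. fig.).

Δv ≈ 7.62 km/s

m_f = m₀ − m_prop = 10 − 5.81 = 4.19 t.
By the Tsiolkovsky rocket equation, Δv = v_e · ln(m₀/m_f) = 8760.0 × ln(2.387) = 8760.0 × 0.8699 ≈ 7620.2 m/s.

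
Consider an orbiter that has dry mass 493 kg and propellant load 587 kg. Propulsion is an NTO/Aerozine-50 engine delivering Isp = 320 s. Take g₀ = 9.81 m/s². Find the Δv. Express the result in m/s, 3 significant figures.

Δv ≈ 2460 m/s

v_e = Isp · g₀ = 320 × 9.81 = 3139.2 m/s.
m₀ = m_dry + m_prop = 493 + 587 = 1,080 kg.
Rocket equation: Δv = v_e · ln(m₀/m_f) = 3139.2 × ln(2.191) = 3139.2 × 0.7842 ≈ 2461.8 m/s.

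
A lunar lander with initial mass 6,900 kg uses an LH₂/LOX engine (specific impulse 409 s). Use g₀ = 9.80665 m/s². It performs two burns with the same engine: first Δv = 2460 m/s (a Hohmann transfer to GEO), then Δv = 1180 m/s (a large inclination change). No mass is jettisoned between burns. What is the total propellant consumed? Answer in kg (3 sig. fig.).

v_e = Isp · g₀ = 409 × 9.80665 = 4010.9 m/s.
After the first burn: m = 6900 × exp(−2460/4010.9) = 6900 × 0.54155 = 3,736.7 kg.
After the second burn: m = 3,736.7 × exp(−1180/4010.9) = 3,736.7 × 0.74513 = 2,784.33 kg.
Total propellant = m₀ − m_final = 6900 − 2,784.33 = 4,115.67 kg.

total propellant consumed ≈ 4120 kg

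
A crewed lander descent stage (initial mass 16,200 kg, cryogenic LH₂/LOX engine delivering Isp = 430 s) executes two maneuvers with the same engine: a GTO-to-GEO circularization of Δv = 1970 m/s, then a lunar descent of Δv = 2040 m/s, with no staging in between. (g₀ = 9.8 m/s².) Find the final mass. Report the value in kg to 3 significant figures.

v_e = Isp · g₀ = 430 × 9.8 = 4214.0 m/s.
After the first burn: m = 16200 × exp(−1970/4214.0) = 16200 × 0.62657 = 10,150.4 kg.
After the second burn: m = 10,150.4 × exp(−2040/4214.0) = 10,150.4 × 0.61625 = 6,255.18 kg.

final mass ≈ 6260 kg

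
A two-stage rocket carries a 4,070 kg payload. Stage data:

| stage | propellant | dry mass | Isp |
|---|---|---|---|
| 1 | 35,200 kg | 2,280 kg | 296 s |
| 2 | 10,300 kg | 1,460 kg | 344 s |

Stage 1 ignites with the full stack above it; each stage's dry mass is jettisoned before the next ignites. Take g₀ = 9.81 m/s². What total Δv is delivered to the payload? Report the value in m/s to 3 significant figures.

Δv ≈ 6680 m/s

Ignition mass of stage 1 = 35,200+2,280 + 10,300+1,460 + 4,070 = 53,310 kg.
Stage 1: m₀ = 53,310 kg, m_f = 53,310 − 35,200 = 18,110 kg; Δv = 296×9.81×ln(2.944) = 2903.8×1.0797 ≈ 3135 m/s.
Stage 2: m₀ = 15,830 kg, m_f = 15,830 − 10,300 = 5,530 kg; Δv = 344×9.81×ln(2.863) = 3374.6×1.0517 ≈ 3549 m/s.
Total Δv = 3135 + 3549 = 6684 m/s.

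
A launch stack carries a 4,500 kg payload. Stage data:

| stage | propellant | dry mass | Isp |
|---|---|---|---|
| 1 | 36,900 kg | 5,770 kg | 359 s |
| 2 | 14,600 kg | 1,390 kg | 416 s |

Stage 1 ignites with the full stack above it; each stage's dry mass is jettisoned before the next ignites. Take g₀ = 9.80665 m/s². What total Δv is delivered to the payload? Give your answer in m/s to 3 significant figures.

Δv ≈ 8180 m/s

Ignition mass of stage 1 = 36,900+5,770 + 14,600+1,390 + 4,500 = 63,160 kg.
Stage 1: m₀ = 63,160 kg, m_f = 63,160 − 36,900 = 26,260 kg; Δv = 359×9.80665×ln(2.405) = 3520.6×0.8776 ≈ 3090 m/s.
Stage 2: m₀ = 20,490 kg, m_f = 20,490 − 14,600 = 5,890 kg; Δv = 416×9.80665×ln(3.479) = 4079.6×1.2467 ≈ 5086 m/s.
Total Δv = 3090 + 5086 = 8176 m/s.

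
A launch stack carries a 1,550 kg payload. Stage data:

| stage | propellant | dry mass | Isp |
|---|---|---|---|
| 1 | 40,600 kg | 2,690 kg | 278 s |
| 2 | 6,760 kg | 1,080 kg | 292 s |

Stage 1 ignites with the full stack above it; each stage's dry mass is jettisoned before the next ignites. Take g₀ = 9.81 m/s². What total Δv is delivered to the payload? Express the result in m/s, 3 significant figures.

Δv ≈ 7660 m/s

Ignition mass of stage 1 = 40,600+2,690 + 6,760+1,080 + 1,550 = 52,680 kg.
Stage 1: m₀ = 52,680 kg, m_f = 52,680 − 40,600 = 12,080 kg; Δv = 278×9.81×ln(4.361) = 2727.2×1.4727 ≈ 4016 m/s.
Stage 2: m₀ = 9,390 kg, m_f = 9,390 − 6,760 = 2,630 kg; Δv = 292×9.81×ln(3.57) = 2864.5×1.2727 ≈ 3646 m/s.
Total Δv = 4016 + 3646 = 7662 m/s.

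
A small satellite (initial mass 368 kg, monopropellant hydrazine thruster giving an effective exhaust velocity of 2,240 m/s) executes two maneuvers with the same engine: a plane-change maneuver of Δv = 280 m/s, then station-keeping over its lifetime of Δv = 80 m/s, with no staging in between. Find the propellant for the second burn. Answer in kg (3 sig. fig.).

propellant for the second burn ≈ 11.4 kg

After the first burn: m = 368 × exp(−280/2240.0) = 368 × 0.88250 = 324.76 kg.
After the second burn: m = 324.76 × exp(−80/2240.0) = 324.76 × 0.96492 = 313.367 kg.
Second-burn propellant = 324.76 − 313.367 = 11.393 kg.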